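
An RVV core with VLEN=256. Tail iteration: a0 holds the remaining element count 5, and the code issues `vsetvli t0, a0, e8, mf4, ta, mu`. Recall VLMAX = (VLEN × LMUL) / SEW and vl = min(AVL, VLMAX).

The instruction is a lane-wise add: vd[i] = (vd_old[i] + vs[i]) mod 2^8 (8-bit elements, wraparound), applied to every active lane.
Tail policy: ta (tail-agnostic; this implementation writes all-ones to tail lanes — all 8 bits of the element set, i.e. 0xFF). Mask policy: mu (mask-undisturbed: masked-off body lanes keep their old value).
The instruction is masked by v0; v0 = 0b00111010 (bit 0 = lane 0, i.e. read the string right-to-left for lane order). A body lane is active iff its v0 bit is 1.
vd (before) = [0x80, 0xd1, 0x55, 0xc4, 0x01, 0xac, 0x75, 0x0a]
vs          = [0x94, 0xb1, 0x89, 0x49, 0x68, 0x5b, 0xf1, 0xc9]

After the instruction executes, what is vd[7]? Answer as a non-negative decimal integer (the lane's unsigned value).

VLMAX = (256 × 1/4) / 8 = 8 lanes
vl = min(AVL, VLMAX) = min(5, 8) = 5
[0] mask-off/keep = 0x80
[1] add(0xd1,0xb1) = 0x82
[2] mask-off/keep = 0x55
[3] add(0xc4,0x49) = 0x0d
[4] add(0x01,0x68) = 0x69
[5] tail/ones = 0xff
[6] tail/ones = 0xff
[7] tail/ones = 0xff

vd[7] = 255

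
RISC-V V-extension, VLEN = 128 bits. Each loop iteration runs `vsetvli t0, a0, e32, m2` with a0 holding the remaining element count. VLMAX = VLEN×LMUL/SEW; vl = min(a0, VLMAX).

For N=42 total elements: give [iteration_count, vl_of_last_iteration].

lanes per group: 128·2/32 = 8
N=42: ⌈42/8⌉ = 6 iters; last vl = 42 − 5×8 = 2

[iterations, last_vl] = [6, 2]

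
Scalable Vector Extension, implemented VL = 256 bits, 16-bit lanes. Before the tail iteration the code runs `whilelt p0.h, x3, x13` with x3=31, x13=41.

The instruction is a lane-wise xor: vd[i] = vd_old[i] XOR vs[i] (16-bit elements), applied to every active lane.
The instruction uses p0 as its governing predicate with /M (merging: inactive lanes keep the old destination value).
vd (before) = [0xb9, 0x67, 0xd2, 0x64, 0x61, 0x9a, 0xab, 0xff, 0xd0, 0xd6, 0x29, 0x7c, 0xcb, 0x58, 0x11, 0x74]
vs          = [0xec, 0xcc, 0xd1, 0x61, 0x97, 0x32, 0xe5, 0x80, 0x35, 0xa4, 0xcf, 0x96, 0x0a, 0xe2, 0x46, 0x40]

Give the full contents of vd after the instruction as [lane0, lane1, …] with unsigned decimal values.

lane count: 256 div 16 = 16
whilelt: lane j active iff 31+j < 41 → j < 10 → 10 active
  i=0: xor(0xb9,0xec) → 85
  i=1: xor(0x67,0xcc) → 171
  i=2: xor(0xd2,0xd1) → 3
  i=3: xor(0x64,0x61) → 5
  i=4: xor(0x61,0x97) → 246
  i=5: xor(0x9a,0x32) → 168
  i=6: xor(0xab,0xe5) → 78
  i=7: xor(0xff,0x80) → 127
  i=8: xor(0xd0,0x35) → 229
  i=9: xor(0xd6,0xa4) → 114
  i=10: tail/keep → 41
  i=11: tail/keep → 124
  i=12: tail/keep → 203
  i=13: tail/keep → 88
  i=14: tail/keep → 17
  i=15: tail/keep → 116

vd = [85, 171, 3, 5, 246, 168, 78, 127, 229, 114, 41, 124, 203, 88, 17, 116]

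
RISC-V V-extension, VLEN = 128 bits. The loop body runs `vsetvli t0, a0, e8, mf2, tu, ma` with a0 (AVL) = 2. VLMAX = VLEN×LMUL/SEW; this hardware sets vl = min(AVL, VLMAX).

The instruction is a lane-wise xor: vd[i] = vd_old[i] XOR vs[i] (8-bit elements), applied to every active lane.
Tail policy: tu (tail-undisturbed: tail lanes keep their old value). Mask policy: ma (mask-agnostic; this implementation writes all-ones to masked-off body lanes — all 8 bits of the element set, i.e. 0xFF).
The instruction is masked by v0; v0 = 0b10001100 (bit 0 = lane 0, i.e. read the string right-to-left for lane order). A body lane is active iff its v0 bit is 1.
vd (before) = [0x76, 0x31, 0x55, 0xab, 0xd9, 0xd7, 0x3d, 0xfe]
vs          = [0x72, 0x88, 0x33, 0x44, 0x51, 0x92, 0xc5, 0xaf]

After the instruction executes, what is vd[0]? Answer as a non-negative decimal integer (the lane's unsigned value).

vd[0] = 255

lanes per group: 128·1/2/8 = 8
AVL=2 ≤ VLMAX=8, so vl = 2
[0] mask-off/ones = 0xff
[1] mask-off/ones = 0xff
[2] tail/keep = 0x55
[3] tail/keep = 0xab
[4] tail/keep = 0xd9
[5] tail/keep = 0xd7
[6] tail/keep = 0x3d
[7] tail/keep = 0xfe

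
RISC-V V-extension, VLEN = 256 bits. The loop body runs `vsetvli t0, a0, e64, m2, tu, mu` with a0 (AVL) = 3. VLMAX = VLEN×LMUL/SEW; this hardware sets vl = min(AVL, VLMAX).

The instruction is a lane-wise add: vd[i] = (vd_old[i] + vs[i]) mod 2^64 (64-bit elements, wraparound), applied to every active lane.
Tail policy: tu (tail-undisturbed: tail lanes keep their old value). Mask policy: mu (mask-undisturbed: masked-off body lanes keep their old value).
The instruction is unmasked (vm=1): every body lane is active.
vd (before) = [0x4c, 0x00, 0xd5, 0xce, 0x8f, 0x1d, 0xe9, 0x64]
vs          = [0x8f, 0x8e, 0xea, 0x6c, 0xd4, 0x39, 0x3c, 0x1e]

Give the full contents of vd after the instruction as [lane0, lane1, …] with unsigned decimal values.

vd = [219, 142, 447, 206, 143, 29, 233, 100]

VLMAX = (256 × 2) / 64 = 8 lanes
AVL=3 ≤ VLMAX=8, so vl = 3
  i=0: add(0x4c,0x8f) → 219
  i=1: add(0x00,0x8e) → 142
  i=2: add(0xd5,0xea) → 447
  i=3: tail/keep → 206
  i=4: tail/keep → 143
  i=5: tail/keep → 29
  i=6: tail/keep → 233
  i=7: tail/keep → 100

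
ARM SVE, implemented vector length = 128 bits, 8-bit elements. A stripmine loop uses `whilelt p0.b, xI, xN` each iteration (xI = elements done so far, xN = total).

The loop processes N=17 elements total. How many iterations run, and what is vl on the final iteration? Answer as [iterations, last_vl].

[iterations, last_vl] = [2, 1]

lane count: 128 div 8 = 16
17 elements at 16/iter → 2 passes, remainder 1 on the last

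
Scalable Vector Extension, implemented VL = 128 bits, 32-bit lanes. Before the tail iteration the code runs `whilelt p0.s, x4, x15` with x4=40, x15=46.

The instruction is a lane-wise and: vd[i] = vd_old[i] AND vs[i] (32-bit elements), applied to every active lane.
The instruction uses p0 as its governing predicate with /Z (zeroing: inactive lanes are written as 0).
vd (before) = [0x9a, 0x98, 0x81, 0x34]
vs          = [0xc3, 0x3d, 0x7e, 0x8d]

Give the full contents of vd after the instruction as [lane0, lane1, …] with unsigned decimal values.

vd = [130, 24, 0, 4]

lane count: 128 div 32 = 4
p0[j] = (40+j < 46); true for j=0..3 → 4 lanes set
lane  0: and(0x9a,0xc3) ⇒ 0x82
lane  1: and(0x98,0x3d) ⇒ 0x18
lane  2: and(0x81,0x7e) ⇒ 0x00
lane  3: and(0x34,0x8d) ⇒ 0x04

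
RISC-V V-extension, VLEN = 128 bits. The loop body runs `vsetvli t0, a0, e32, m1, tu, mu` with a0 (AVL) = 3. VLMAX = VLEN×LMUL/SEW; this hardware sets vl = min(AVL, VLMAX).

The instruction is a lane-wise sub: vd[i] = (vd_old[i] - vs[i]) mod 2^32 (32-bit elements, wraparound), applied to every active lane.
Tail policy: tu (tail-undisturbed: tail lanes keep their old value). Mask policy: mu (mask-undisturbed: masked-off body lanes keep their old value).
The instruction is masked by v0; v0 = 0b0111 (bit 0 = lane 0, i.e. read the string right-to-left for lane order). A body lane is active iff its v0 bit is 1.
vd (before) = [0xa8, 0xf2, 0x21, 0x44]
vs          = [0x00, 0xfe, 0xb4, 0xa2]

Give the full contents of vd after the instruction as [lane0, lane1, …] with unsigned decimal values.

VLMAX = (128 × 1) / 32 = 4 lanes
vl = min(AVL, VLMAX) = min(3, 4) = 3
  i=0: sub(0xa8,0x00) → 168
  i=1: sub(0xf2,0xfe) → 4294967284
  i=2: sub(0x21,0xb4) → 4294967149
  i=3: tail/keep → 68

vd = [168, 4294967284, 4294967149, 68]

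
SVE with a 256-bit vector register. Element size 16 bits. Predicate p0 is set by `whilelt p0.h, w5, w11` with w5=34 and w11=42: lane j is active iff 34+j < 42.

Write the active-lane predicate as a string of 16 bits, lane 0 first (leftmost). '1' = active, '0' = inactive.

256-bit reg / 16-bit elem → 16 lanes
active while 34+j < 42, i.e. j ∈ [0,8) capped at 16 ⇒ 8
bits (lane 0 leftmost): 1111111100000000

predicate = 1111111100000000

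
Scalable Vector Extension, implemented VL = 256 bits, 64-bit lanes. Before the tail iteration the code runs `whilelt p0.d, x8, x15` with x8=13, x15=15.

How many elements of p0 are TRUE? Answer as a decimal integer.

register lanes = 256/64 = 4
active while 13+j < 15, i.e. j ∈ [0,2) capped at 4 ⇒ 2

vl = 2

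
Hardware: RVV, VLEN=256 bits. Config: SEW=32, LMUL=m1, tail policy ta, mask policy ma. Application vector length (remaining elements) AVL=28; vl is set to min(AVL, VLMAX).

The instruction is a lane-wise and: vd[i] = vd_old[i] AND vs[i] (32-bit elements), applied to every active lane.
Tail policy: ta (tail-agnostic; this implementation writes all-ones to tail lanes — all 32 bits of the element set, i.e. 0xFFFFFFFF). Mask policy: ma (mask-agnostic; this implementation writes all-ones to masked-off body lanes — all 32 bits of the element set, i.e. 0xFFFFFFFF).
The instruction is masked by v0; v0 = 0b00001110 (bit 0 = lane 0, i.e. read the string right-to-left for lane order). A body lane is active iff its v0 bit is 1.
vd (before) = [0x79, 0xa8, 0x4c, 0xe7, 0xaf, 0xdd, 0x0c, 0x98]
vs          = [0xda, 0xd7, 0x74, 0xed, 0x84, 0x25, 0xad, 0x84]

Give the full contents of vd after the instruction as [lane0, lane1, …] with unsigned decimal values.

vd = [4294967295, 128, 68, 229, 4294967295, 4294967295, 4294967295, 4294967295]

VLMAX = (256 × 1) / 32 = 8 lanes
vl ← min(28, 8) = 8
[0] mask-off/ones = 0xffffffff
[1] and(0xa8,0xd7) = 0x80
[2] and(0x4c,0x74) = 0x44
[3] and(0xe7,0xed) = 0xe5
[4] mask-off/ones = 0xffffffff
[5] mask-off/ones = 0xffffffff
[6] mask-off/ones = 0xffffffff
[7] mask-off/ones = 0xffffffff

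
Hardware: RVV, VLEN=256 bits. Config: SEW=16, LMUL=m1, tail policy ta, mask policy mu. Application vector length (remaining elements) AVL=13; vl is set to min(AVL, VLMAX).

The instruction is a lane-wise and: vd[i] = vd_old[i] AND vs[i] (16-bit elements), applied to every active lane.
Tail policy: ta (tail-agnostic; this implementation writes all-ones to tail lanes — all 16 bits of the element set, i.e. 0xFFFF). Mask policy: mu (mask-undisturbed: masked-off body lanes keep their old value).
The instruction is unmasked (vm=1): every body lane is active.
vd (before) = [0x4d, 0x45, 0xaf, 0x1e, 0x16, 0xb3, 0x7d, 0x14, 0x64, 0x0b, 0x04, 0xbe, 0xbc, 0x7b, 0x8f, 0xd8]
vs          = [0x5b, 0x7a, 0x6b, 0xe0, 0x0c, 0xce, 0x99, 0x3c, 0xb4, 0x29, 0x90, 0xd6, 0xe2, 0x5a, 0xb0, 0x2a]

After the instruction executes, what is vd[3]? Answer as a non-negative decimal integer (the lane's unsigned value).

vd[3] = 0

lanes per group: 256·1/16 = 16
vl ← min(13, 16) = 13
vd[0] and(0x4d,0x5b) -> 0x49
vd[1] and(0x45,0x7a) -> 0x40
vd[2] and(0xaf,0x6b) -> 0x2b
vd[3] and(0x1e,0xe0) -> 0x00
vd[4] and(0x16,0x0c) -> 0x04
vd[5] and(0xb3,0xce) -> 0x82
vd[6] and(0x7d,0x99) -> 0x19
vd[7] and(0x14,0x3c) -> 0x14
vd[8] and(0x64,0xb4) -> 0x24
vd[9] and(0x0b,0x29) -> 0x09
vd[10] and(0x04,0x90) -> 0x00
vd[11] and(0xbe,0xd6) -> 0x96
vd[12] and(0xbc,0xe2) -> 0xa0
vd[13] tail/ones -> 0xffff
vd[14] tail/ones -> 0xffff
vd[15] tail/ones -> 0xffff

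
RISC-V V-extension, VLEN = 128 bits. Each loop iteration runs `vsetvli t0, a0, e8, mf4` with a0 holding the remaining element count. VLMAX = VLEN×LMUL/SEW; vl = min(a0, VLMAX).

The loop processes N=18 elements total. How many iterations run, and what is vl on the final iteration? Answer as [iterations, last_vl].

[iterations, last_vl] = [5, 2]

VLMAX = VLEN×LMUL/SEW = 128×1/4/8 = 4
iterations = ceil(18/4) = 5; final-pass vl = 2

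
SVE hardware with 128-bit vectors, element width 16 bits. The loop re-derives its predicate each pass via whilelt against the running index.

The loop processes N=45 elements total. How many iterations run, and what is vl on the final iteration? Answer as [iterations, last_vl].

[iterations, last_vl] = [6, 5]

lane count: 128 div 16 = 8
45 elements at 8/iter → 6 passes, remainder 5 on the last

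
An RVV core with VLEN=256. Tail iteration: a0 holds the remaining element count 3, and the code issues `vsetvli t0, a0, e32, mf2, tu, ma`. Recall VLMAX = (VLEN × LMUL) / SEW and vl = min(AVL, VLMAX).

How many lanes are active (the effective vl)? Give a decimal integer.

vl = 3

VLMAX = (256 × 1/2) / 32 = 4 lanes
vl ← min(3, 4) = 3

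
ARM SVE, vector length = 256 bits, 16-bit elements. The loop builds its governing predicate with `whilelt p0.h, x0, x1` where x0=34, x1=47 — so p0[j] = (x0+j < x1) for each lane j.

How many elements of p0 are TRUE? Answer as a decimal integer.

256-bit reg / 16-bit elem → 16 lanes
active while 34+j < 47, i.e. j ∈ [0,13) capped at 16 ⇒ 13

vl = 13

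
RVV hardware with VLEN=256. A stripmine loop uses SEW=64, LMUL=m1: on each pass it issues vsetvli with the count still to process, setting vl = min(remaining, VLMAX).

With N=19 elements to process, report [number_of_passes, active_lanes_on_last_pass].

lanes per group: 256·1/64 = 4
iterations = ceil(19/4) = 5; final-pass vl = 3

[iterations, last_vl] = [5, 3]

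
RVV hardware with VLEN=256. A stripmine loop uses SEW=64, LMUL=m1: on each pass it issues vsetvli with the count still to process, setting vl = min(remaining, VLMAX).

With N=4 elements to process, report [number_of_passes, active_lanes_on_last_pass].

[iterations, last_vl] = [1, 4]

VLMAX = VLEN×LMUL/SEW = 256×1/64 = 4
N=4: ⌈4/4⌉ = 1 iters; last vl = 4 − 0×4 = 4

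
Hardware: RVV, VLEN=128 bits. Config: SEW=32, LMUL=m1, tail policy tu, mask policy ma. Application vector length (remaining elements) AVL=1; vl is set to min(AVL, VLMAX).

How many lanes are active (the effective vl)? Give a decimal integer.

VLMAX = VLEN×LMUL/SEW = 128×1/32 = 4
vl ← min(1, 4) = 1

vl = 1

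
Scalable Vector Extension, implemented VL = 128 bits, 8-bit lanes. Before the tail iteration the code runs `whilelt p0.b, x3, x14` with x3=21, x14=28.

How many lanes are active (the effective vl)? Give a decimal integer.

vl = 7

128-bit reg / 8-bit elem → 16 lanes
p0[j] = (21+j < 28); true for j=0..6 → 7 lanes set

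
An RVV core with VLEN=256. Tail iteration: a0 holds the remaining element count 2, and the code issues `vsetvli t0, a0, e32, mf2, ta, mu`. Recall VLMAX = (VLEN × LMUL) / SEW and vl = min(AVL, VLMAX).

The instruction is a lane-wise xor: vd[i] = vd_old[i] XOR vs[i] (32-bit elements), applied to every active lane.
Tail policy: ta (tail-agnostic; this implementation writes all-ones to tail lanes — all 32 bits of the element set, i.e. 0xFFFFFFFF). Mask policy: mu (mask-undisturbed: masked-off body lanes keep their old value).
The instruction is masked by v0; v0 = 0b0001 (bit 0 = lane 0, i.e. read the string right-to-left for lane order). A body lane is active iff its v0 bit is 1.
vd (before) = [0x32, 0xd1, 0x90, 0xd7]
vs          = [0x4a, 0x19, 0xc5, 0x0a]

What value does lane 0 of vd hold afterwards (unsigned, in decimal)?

vd[0] = 120

lanes per group: 256·1/2/32 = 4
vl = min(AVL, VLMAX) = min(2, 4) = 2
vd[0] xor(0x32,0x4a) -> 0x78
vd[1] mask-off/keep -> 0xd1
vd[2] tail/ones -> 0xffffffff
vd[3] tail/ones -> 0xffffffff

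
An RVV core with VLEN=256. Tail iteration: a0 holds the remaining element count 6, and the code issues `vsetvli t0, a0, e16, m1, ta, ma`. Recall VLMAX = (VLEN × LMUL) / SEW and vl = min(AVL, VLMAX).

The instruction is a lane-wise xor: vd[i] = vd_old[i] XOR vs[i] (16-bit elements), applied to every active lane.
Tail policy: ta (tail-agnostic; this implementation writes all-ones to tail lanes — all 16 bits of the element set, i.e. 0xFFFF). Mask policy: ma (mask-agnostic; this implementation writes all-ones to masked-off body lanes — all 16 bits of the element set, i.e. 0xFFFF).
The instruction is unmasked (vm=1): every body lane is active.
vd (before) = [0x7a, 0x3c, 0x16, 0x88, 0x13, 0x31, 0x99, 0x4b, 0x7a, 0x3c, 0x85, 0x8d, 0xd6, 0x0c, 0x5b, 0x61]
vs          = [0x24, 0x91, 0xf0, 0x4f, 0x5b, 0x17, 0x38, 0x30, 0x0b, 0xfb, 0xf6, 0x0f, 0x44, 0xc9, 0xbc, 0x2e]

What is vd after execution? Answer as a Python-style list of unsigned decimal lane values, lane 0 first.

VLMAX = (256 × 1) / 16 = 16 lanes
AVL=6 ≤ VLMAX=16, so vl = 6
vd[0] xor(0x7a,0x24) -> 0x5e
vd[1] xor(0x3c,0x91) -> 0xad
vd[2] xor(0x16,0xf0) -> 0xe6
vd[3] xor(0x88,0x4f) -> 0xc7
vd[4] xor(0x13,0x5b) -> 0x48
vd[5] xor(0x31,0x17) -> 0x26
vd[6] tail/ones -> 0xffff
vd[7] tail/ones -> 0xffff
vd[8] tail/ones -> 0xffff
vd[9] tail/ones -> 0xffff
vd[10] tail/ones -> 0xffff
vd[11] tail/ones -> 0xffff
vd[12] tail/ones -> 0xffff
vd[13] tail/ones -> 0xffff
vd[14] tail/ones -> 0xffff
vd[15] tail/ones -> 0xffff

vd = [94, 173, 230, 199, 72, 38, 65535, 65535, 65535, 65535, 65535, 65535, 65535, 65535, 65535, 65535]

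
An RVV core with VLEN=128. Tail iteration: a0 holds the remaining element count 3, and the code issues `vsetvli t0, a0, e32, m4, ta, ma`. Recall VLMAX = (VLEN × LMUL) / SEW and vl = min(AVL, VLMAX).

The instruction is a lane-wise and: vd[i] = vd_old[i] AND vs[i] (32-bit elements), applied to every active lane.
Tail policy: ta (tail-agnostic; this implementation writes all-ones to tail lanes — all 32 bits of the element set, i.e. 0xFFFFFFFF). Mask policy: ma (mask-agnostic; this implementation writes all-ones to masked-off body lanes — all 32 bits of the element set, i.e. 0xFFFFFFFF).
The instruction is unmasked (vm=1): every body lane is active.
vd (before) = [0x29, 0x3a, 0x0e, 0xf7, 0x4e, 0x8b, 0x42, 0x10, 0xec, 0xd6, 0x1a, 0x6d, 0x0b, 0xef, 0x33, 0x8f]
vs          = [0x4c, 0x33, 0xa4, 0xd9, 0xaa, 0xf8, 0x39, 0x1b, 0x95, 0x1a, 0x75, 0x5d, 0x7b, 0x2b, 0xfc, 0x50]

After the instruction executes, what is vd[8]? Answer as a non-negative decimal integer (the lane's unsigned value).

vd[8] = 4294967295

VLMAX = (128 × 4) / 32 = 16 lanes
vl ← min(3, 16) = 3
[0] and(0x29,0x4c) = 0x08
[1] and(0x3a,0x33) = 0x32
[2] and(0x0e,0xa4) = 0x04
[3] tail/ones = 0xffffffff
[4] tail/ones = 0xffffffff
[5] tail/ones = 0xffffffff
[6] tail/ones = 0xffffffff
[7] tail/ones = 0xffffffff
[8] tail/ones = 0xffffffff
[9] tail/ones = 0xffffffff
[10] tail/ones = 0xffffffff
[11] tail/ones = 0xffffffff
[12] tail/ones = 0xffffffff
[13] tail/ones = 0xffffffff
[14] tail/ones = 0xffffffff
[15] tail/ones = 0xffffffff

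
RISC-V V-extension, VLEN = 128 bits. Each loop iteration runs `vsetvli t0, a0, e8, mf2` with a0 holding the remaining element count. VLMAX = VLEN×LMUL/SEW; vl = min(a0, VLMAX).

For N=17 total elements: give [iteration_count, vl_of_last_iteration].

lanes per group: 128·1/2/8 = 8
iterations = ceil(17/8) = 3; final-pass vl = 1

[iterations, last_vl] = [3, 1]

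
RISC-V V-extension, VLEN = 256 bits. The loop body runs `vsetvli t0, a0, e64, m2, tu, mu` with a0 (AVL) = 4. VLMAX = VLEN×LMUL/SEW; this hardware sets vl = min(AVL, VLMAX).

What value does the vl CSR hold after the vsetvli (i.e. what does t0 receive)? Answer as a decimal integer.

lanes per group: 256·2/64 = 8
vl = min(AVL, VLMAX) = min(4, 8) = 4

vl = 4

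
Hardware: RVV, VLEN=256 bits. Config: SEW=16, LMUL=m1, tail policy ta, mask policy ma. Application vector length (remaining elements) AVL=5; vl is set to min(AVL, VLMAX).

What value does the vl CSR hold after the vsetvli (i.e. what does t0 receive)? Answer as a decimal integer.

VLMAX = VLEN×LMUL/SEW = 256×1/16 = 16
AVL=5 ≤ VLMAX=16, so vl = 5

vl = 5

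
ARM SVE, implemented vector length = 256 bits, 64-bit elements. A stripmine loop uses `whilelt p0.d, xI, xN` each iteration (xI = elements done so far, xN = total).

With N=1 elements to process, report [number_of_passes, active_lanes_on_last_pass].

lane count: 256 div 64 = 4
N=1: ⌈1/4⌉ = 1 iters; last vl = 1 − 0×4 = 1

[iterations, last_vl] = [1, 1]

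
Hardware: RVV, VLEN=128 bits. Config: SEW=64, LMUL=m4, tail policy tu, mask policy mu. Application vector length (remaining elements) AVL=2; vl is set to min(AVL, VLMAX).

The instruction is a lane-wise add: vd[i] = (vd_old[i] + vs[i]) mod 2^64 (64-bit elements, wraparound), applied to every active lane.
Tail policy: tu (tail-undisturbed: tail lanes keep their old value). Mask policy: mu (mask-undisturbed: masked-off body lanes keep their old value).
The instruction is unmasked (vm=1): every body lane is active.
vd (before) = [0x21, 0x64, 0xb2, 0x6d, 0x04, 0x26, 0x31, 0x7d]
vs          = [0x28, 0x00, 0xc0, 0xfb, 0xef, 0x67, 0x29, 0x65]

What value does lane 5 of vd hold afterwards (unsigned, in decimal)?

vd[5] = 38

VLMAX = VLEN×LMUL/SEW = 128×4/64 = 8
vl ← min(2, 8) = 2
[0] add(0x21,0x28) = 0x49
[1] add(0x64,0x00) = 0x64
[2] tail/keep = 0xb2
[3] tail/keep = 0x6d
[4] tail/keep = 0x04
[5] tail/keep = 0x26
[6] tail/keep = 0x31
[7] tail/keep = 0x7d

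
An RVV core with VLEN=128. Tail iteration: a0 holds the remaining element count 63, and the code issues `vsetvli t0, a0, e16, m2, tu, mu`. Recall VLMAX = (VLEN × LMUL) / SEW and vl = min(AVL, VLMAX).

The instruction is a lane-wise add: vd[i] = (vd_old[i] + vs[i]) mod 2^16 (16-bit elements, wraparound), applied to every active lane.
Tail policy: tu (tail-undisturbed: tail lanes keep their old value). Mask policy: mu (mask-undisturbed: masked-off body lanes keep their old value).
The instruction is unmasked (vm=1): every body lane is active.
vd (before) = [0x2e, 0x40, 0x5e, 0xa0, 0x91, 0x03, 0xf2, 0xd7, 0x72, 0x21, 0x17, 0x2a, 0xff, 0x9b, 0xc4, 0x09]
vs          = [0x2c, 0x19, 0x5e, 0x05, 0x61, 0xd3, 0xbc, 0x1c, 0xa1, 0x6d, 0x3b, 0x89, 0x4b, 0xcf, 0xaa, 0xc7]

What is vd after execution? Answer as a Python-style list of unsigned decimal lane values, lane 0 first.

vd = [90, 89, 188, 165, 242, 214, 430, 243, 275, 142, 82, 179, 330, 362, 366, 208]

lanes per group: 128·2/16 = 16
vl = min(AVL, VLMAX) = min(63, 16) = 16
[0] add(0x2e,0x2c) = 0x5a
[1] add(0x40,0x19) = 0x59
[2] add(0x5e,0x5e) = 0xbc
[3] add(0xa0,0x05) = 0xa5
[4] add(0x91,0x61) = 0xf2
[5] add(0x03,0xd3) = 0xd6
[6] add(0xf2,0xbc) = 0x1ae
[7] add(0xd7,0x1c) = 0xf3
[8] add(0x72,0xa1) = 0x113
[9] add(0x21,0x6d) = 0x8e
[10] add(0x17,0x3b) = 0x52
[11] add(0x2a,0x89) = 0xb3
[12] add(0xff,0x4b) = 0x14a
[13] add(0x9b,0xcf) = 0x16a
[14] add(0xc4,0xaa) = 0x16e
[15] add(0x09,0xc7) = 0xd0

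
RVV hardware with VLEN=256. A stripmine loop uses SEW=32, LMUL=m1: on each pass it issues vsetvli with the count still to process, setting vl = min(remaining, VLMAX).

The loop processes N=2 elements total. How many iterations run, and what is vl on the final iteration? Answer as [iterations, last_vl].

[iterations, last_vl] = [1, 2]

lanes per group: 256·1/32 = 8
N=2: ⌈2/8⌉ = 1 iters; last vl = 2 − 0×8 = 2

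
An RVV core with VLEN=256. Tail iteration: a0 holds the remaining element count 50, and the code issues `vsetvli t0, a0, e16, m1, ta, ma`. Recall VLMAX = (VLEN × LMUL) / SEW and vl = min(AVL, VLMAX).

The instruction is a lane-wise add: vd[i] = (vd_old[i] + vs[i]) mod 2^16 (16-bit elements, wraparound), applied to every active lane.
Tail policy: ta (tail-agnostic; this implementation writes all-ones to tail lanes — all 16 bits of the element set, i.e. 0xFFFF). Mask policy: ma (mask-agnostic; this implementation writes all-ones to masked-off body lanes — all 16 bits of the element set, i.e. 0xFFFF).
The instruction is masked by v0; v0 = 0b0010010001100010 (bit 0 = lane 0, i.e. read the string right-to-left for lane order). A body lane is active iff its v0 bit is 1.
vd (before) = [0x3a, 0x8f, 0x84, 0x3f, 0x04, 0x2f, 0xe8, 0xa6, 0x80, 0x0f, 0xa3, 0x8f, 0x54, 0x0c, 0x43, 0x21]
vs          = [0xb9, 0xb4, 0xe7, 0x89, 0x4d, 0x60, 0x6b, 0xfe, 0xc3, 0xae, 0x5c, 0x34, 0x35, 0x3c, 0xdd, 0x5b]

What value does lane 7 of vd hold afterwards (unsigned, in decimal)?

VLMAX = (256 × 1) / 16 = 16 lanes
AVL=50 > VLMAX=16, so vl = 16
lane  0: mask-off/ones ⇒ 0xffff
lane  1: add(0x8f,0xb4) ⇒ 0x143
lane  2: mask-off/ones ⇒ 0xffff
lane  3: mask-off/ones ⇒ 0xffff
lane  4: mask-off/ones ⇒ 0xffff
lane  5: add(0x2f,0x60) ⇒ 0x8f
lane  6: add(0xe8,0x6b) ⇒ 0x153
lane  7: mask-off/ones ⇒ 0xffff
lane  8: mask-off/ones ⇒ 0xffff
lane  9: mask-off/ones ⇒ 0xffff
lane 10: add(0xa3,0x5c) ⇒ 0xff
lane 11: mask-off/ones ⇒ 0xffff
lane 12: mask-off/ones ⇒ 0xffff
lane 13: add(0x0c,0x3c) ⇒ 0x48
lane 14: mask-off/ones ⇒ 0xffff
lane 15: mask-off/ones ⇒ 0xffff

vd[7] = 65535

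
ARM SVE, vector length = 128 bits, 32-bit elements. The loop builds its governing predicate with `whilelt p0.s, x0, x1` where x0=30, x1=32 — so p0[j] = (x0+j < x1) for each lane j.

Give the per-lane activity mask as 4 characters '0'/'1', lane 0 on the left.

lane count: 128 div 32 = 4
active while 30+j < 32, i.e. j ∈ [0,2) capped at 4 ⇒ 2
bits (lane 0 leftmost): 1100

predicate = 1100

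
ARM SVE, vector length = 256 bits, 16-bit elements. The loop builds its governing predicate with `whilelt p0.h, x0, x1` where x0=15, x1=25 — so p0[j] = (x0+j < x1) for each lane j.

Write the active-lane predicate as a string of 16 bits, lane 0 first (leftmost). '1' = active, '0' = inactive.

lane count: 256 div 16 = 16
whilelt: lane j active iff 15+j < 25 → j < 10 → 10 active
bits (lane 0 leftmost): 1111111111000000

predicate = 1111111111000000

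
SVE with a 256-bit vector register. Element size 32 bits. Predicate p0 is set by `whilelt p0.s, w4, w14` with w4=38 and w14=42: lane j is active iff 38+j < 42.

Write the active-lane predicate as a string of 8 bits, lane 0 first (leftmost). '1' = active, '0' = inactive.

lane count: 256 div 32 = 8
whilelt: lane j active iff 38+j < 42 → j < 4 → 4 active
bits (lane 0 leftmost): 11110000

predicate = 11110000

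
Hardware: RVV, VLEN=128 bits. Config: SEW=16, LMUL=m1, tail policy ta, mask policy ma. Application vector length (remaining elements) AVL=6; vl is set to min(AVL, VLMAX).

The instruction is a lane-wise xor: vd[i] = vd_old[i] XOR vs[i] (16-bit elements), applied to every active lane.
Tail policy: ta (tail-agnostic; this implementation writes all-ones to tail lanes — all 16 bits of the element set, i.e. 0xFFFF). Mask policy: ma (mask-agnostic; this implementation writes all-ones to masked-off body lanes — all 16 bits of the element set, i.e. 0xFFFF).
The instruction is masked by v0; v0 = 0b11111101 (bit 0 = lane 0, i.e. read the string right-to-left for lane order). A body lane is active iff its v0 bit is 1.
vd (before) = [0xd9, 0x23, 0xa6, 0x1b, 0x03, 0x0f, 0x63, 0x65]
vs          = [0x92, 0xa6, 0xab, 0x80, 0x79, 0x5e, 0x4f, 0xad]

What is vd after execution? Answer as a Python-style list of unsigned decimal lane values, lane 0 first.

vd = [75, 65535, 13, 155, 122, 81, 65535, 65535]

VLMAX = (128 × 1) / 16 = 8 lanes
AVL=6 ≤ VLMAX=8, so vl = 6
vd[0] xor(0xd9,0x92) -> 0x4b
vd[1] mask-off/ones -> 0xffff
vd[2] xor(0xa6,0xab) -> 0x0d
vd[3] xor(0x1b,0x80) -> 0x9b
vd[4] xor(0x03,0x79) -> 0x7a
vd[5] xor(0x0f,0x5e) -> 0x51
vd[6] tail/ones -> 0xffff
vd[7] tail/ones -> 0xffff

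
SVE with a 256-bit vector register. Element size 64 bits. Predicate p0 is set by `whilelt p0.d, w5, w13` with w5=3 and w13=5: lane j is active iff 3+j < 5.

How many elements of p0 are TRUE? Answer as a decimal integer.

lane count: 256 div 64 = 4
active while 3+j < 5, i.e. j ∈ [0,2) capped at 4 ⇒ 2

vl = 2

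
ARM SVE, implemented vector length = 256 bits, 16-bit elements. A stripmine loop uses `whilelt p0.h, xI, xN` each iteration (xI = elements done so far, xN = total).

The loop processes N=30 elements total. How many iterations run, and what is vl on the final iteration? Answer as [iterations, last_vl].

[iterations, last_vl] = [2, 14]

256-bit reg / 16-bit elem → 16 lanes
N=30: ⌈30/16⌉ = 2 iters; last vl = 30 − 1×16 = 14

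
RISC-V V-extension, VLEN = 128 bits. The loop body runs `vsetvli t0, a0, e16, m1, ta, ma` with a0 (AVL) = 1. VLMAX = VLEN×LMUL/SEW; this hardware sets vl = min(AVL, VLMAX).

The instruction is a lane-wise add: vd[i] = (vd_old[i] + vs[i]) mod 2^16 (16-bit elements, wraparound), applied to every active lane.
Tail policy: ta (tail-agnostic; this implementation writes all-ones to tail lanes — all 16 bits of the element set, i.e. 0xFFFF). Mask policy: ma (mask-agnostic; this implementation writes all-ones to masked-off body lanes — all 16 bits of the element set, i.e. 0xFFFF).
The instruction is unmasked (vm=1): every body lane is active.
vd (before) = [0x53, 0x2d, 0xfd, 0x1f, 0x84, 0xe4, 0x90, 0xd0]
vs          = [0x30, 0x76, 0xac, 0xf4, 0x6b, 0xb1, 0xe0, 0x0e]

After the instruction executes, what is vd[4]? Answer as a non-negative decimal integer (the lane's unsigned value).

vd[4] = 65535

lanes per group: 128·1/16 = 8
vl ← min(1, 8) = 1
lane  0: add(0x53,0x30) ⇒ 0x83
lane  1: tail/ones ⇒ 0xffff
lane  2: tail/ones ⇒ 0xffff
lane  3: tail/ones ⇒ 0xffff
lane  4: tail/ones ⇒ 0xffff
lane  5: tail/ones ⇒ 0xffff
lane  6: tail/ones ⇒ 0xffff
lane  7: tail/ones ⇒ 0xffff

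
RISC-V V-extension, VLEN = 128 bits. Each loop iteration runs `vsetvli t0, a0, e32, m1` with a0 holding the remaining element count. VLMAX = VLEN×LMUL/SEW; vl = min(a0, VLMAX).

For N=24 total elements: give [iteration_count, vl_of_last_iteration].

[iterations, last_vl] = [6, 4]

VLMAX = (128 × 1) / 32 = 4 lanes
N=24: ⌈24/4⌉ = 6 iters; last vl = 24 − 5×4 = 4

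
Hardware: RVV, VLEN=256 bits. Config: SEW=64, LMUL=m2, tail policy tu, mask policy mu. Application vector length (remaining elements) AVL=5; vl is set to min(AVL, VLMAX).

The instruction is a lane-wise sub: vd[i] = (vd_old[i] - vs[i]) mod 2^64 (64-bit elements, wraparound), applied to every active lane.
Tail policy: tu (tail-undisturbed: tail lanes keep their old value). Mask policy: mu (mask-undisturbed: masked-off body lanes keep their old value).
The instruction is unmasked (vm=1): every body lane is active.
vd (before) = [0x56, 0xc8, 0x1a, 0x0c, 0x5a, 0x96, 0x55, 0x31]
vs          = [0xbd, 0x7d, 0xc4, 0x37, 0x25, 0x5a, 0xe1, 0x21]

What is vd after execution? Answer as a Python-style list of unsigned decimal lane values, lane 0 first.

vd = [18446744073709551513, 75, 18446744073709551446, 18446744073709551573, 53, 150, 85, 49]

VLMAX = VLEN×LMUL/SEW = 256×2/64 = 8
AVL=5 ≤ VLMAX=8, so vl = 5
vd[0] sub(0x56,0xbd) -> 0xffffffffffffff99
vd[1] sub(0xc8,0x7d) -> 0x4b
vd[2] sub(0x1a,0xc4) -> 0xffffffffffffff56
vd[3] sub(0x0c,0x37) -> 0xffffffffffffffd5
vd[4] sub(0x5a,0x25) -> 0x35
vd[5] tail/keep -> 0x96
vd[6] tail/keep -> 0x55
vd[7] tail/keep -> 0x31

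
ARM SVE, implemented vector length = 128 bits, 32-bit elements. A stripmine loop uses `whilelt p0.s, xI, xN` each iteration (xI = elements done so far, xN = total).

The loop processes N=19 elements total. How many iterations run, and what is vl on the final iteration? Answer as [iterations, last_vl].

[iterations, last_vl] = [5, 3]

128-bit reg / 32-bit elem → 4 lanes
19 elements at 4/iter → 5 passes, remainder 3 on the last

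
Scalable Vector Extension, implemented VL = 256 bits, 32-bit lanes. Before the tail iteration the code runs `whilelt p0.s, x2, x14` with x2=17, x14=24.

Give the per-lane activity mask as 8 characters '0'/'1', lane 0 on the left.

predicate = 11111110

register lanes = 256/32 = 8
p0[j] = (17+j < 24); true for j=0..6 → 7 lanes set
bits (lane 0 leftmost): 11111110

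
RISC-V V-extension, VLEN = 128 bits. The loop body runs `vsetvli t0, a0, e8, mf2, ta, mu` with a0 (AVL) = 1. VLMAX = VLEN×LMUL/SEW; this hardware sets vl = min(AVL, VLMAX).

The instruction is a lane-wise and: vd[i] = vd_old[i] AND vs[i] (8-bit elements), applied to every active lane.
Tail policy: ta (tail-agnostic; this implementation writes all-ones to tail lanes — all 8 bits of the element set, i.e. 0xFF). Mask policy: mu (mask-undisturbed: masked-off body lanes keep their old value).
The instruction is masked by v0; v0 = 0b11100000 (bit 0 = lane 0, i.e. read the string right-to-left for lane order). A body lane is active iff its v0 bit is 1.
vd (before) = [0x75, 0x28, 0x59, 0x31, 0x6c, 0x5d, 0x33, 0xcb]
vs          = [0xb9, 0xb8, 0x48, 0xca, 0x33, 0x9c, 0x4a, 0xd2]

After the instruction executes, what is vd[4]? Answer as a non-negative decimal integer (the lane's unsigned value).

VLMAX = (128 × 1/2) / 8 = 8 lanes
vl = min(AVL, VLMAX) = min(1, 8) = 1
lane  0: mask-off/keep ⇒ 0x75
lane  1: tail/ones ⇒ 0xff
lane  2: tail/ones ⇒ 0xff
lane  3: tail/ones ⇒ 0xff
lane  4: tail/ones ⇒ 0xff
lane  5: tail/ones ⇒ 0xff
lane  6: tail/ones ⇒ 0xff
lane  7: tail/ones ⇒ 0xff

vd[4] = 255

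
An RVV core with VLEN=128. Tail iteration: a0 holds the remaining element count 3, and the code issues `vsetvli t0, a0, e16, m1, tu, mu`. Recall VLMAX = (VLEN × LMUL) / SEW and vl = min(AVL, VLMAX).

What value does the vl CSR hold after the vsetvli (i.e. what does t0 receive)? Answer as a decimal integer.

vl = 3

VLMAX = (128 × 1) / 16 = 8 lanes
AVL=3 ≤ VLMAX=8, so vl = 3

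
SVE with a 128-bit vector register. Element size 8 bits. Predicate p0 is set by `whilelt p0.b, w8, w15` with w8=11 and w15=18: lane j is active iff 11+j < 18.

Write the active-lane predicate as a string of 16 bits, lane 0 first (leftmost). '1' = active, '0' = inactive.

lane count: 128 div 8 = 16
active while 11+j < 18, i.e. j ∈ [0,7) capped at 16 ⇒ 7
bits (lane 0 leftmost): 1111111000000000

predicate = 1111111000000000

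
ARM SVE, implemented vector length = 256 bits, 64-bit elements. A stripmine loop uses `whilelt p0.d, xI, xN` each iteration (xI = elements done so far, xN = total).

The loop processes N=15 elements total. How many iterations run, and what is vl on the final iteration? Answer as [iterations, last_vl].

256-bit reg / 64-bit elem → 4 lanes
15 elements at 4/iter → 4 passes, remainder 3 on the last

[iterations, last_vl] = [4, 3]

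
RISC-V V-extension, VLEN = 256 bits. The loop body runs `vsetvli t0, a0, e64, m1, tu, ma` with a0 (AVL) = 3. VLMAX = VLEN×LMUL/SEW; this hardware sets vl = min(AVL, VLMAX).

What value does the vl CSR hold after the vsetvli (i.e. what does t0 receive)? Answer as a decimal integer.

vl = 3

VLMAX = VLEN×LMUL/SEW = 256×1/64 = 4
vl = min(AVL, VLMAX) = min(3, 4) = 3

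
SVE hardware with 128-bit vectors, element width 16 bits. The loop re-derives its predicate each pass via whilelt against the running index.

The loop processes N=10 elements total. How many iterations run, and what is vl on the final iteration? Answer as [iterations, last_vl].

[iterations, last_vl] = [2, 2]

register lanes = 128/16 = 8
10 elements at 8/iter → 2 passes, remainder 2 on the last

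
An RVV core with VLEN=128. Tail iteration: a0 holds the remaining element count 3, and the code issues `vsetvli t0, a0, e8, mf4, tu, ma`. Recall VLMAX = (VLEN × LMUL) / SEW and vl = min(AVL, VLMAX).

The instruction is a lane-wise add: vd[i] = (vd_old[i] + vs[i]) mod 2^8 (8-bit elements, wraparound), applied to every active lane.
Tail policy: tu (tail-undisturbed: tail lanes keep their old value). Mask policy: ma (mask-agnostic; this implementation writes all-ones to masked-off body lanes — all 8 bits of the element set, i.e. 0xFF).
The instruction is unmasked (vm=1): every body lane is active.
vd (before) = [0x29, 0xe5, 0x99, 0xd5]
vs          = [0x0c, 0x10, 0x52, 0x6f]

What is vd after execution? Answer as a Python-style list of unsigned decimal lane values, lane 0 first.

vd = [53, 245, 235, 213]

VLMAX = VLEN×LMUL/SEW = 128×1/4/8 = 4
AVL=3 ≤ VLMAX=4, so vl = 3
vd[0] add(0x29,0x0c) -> 0x35
vd[1] add(0xe5,0x10) -> 0xf5
vd[2] add(0x99,0x52) -> 0xeb
vd[3] tail/keep -> 0xd5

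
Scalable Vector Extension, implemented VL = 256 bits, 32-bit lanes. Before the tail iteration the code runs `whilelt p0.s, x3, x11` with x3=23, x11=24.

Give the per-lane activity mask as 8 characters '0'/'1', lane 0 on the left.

lane count: 256 div 32 = 8
active while 23+j < 24, i.e. j ∈ [0,1) capped at 8 ⇒ 1
bits (lane 0 leftmost): 10000000

predicate = 10000000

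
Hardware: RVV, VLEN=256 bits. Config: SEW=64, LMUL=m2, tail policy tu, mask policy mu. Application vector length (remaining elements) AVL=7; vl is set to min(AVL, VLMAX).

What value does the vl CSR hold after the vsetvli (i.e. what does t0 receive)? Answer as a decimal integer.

vl = 7

VLMAX = VLEN×LMUL/SEW = 256×2/64 = 8
AVL=7 ≤ VLMAX=8, so vl = 7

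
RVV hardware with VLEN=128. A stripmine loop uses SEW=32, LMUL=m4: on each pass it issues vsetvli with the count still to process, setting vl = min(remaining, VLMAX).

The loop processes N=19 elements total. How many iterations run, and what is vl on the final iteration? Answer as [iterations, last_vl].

[iterations, last_vl] = [2, 3]

VLMAX = (128 × 4) / 32 = 16 lanes
N=19: ⌈19/16⌉ = 2 iters; last vl = 19 − 1×16 = 3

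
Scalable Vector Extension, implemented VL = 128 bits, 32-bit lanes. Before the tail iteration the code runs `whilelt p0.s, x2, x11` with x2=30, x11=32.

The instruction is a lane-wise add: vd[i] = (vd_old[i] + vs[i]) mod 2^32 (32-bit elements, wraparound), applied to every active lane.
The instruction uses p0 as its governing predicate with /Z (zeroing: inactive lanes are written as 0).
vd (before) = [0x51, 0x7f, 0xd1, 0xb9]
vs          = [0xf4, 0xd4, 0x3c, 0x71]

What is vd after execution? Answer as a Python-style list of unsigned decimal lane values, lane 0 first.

vd = [325, 339, 0, 0]

lane count: 128 div 32 = 4
whilelt: lane j active iff 30+j < 32 → j < 2 → 2 active
  i=0: add(0x51,0xf4) → 325
  i=1: add(0x7f,0xd4) → 339
  i=2: tail/zero → 0
  i=3: tail/zero → 0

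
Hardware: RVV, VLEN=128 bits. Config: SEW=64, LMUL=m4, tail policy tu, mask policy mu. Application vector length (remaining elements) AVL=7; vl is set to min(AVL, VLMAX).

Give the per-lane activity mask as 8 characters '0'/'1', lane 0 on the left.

predicate = 11111110

VLMAX = VLEN×LMUL/SEW = 128×4/64 = 8
vl = min(AVL, VLMAX) = min(7, 8) = 7
bits (lane 0 leftmost): 11111110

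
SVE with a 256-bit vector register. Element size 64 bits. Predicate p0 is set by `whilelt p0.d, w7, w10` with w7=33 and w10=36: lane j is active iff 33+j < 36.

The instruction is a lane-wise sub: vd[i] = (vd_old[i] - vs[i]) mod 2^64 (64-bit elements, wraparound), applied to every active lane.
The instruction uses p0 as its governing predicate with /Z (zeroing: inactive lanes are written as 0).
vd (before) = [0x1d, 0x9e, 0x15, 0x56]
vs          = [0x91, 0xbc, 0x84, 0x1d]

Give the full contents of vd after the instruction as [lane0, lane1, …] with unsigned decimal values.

vd = [18446744073709551500, 18446744073709551586, 18446744073709551505, 0]

register lanes = 256/64 = 4
p0[j] = (33+j < 36); true for j=0..2 → 3 lanes set
[0] sub(0x1d,0x91) = 0xffffffffffffff8c
[1] sub(0x9e,0xbc) = 0xffffffffffffffe2
[2] sub(0x15,0x84) = 0xffffffffffffff91
[3] tail/zero = 0x00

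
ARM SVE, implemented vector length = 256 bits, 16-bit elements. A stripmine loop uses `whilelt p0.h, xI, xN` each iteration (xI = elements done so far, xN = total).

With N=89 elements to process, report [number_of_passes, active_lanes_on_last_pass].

256-bit reg / 16-bit elem → 16 lanes
N=89: ⌈89/16⌉ = 6 iters; last vl = 89 − 5×16 = 9

[iterations, last_vl] = [6, 9]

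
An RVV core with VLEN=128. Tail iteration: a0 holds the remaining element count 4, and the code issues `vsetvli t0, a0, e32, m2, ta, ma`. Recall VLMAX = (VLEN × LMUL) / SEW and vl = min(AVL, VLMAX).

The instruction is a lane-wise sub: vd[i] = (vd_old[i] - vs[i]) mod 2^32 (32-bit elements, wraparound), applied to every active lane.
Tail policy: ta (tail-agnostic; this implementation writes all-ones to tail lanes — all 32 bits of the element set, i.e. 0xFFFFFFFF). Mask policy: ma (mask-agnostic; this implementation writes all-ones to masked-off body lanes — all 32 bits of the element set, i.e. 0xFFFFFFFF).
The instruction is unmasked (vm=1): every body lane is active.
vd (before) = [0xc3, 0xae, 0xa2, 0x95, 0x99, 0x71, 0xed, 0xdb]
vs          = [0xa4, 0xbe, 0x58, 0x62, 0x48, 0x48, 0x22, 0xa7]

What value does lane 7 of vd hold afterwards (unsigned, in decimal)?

VLMAX = VLEN×LMUL/SEW = 128×2/32 = 8
vl = min(AVL, VLMAX) = min(4, 8) = 4
[0] sub(0xc3,0xa4) = 0x1f
[1] sub(0xae,0xbe) = 0xfffffff0
[2] sub(0xa2,0x58) = 0x4a
[3] sub(0x95,0x62) = 0x33
[4] tail/ones = 0xffffffff
[5] tail/ones = 0xffffffff
[6] tail/ones = 0xffffffff
[7] tail/ones = 0xffffffff

vd[7] = 4294967295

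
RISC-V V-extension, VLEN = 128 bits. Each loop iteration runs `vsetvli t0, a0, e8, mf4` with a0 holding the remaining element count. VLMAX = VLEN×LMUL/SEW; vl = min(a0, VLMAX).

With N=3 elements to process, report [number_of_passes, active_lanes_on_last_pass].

[iterations, last_vl] = [1, 3]

lanes per group: 128·1/4/8 = 4
iterations = ceil(3/4) = 1; final-pass vl = 3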